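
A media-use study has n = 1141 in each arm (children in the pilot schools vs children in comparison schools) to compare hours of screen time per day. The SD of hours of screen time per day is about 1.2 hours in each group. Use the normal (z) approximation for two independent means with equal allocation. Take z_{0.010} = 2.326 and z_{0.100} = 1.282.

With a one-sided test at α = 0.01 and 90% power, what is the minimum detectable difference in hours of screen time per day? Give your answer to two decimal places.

δ = (z_α + z_β) · √((σ₁²+σ₂²)/n)
  = (2.326 + 1.282) · √(2.88/1141)
  = 3.608 · √0.00252
  = 3.608 · 0.0502
  = 0.1813

Minimum detectable difference ≈ 0.18 hours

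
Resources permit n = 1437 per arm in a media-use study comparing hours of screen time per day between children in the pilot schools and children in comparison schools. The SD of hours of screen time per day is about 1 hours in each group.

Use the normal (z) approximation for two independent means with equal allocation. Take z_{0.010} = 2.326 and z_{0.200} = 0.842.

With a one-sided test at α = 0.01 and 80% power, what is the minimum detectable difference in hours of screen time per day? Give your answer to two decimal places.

δ = (z_α + z_β) · √((σ₁²+σ₂²)/n)
  = (2.326 + 0.842) · √(2/1437)
  = 3.168 · √0.00139
  = 3.168 · 0.0373
  = 0.1182

Minimum detectable difference ≈ 0.12 hours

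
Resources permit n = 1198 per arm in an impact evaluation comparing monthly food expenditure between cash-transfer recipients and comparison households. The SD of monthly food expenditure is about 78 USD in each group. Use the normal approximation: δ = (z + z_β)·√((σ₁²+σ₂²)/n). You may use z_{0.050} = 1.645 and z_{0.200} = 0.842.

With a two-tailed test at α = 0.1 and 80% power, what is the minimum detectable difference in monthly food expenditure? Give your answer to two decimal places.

Minimum detectable difference ≈ 7.93 USD

δ = (z_{α/2} + z_β) · √((σ₁²+σ₂²)/n)
  = (1.645 + 0.842) · √(12168/1198)
  = 2.487 · √10.1569
  = 2.487 · 3.1870
  = 7.9261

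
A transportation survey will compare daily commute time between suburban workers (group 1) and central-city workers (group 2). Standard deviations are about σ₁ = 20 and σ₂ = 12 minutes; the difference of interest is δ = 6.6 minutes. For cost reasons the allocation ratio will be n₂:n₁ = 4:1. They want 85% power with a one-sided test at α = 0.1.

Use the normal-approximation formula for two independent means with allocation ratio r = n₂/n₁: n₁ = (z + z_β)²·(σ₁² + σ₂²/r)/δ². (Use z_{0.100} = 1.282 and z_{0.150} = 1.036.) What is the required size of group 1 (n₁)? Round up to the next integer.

n₁ = (z_α + z_β)² · (σ₁² + σ₂²/r) / δ²
   = (1.282 + 1.036)² · (20² + 12²/4) / 6.6²
   = 5.3731 · (400 + 36) / 43.56
   = 5.3731 · 436 / 43.56
   = 53.78
Round up → n₁ = 54; n₂ = r·n₁ = 4 × 54 = 216.

n₁ = 54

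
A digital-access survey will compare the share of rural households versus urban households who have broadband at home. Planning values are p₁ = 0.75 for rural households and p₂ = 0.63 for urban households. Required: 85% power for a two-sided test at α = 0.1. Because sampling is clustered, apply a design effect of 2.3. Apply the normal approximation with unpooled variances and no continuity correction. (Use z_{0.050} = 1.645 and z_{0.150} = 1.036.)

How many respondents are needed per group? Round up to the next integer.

n = (z_{α/2} + z_β)² · [p₁(1−p₁) + p₂(1−p₂)] / (p₁ − p₂)²
  = (1.645 + 1.036)² · (0.75·0.25 + 0.63·0.37) / (0.12)²
  = (2.681)² · (0.1875 + 0.2331) / 0.0144
  = 7.1878 · 0.4206 / 0.0144
  = 209.94
Design effect: 2.3 × 209.94 = 482.87.
Round up → n = 483 per group.

n = 483 per group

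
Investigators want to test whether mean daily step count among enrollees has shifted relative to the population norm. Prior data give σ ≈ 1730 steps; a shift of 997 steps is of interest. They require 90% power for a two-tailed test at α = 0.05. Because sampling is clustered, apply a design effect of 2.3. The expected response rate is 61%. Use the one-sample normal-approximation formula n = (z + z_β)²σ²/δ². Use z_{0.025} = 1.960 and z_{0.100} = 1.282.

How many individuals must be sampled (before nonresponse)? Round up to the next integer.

n = (z_{α/2} + z_β)² · σ² / δ²
  = (1.960 + 1.282)² · 1730² / 997²
  = 10.5106 · 2992900 / 994009
  = 31.65
Design effect: 2.3 × 31.65 = 72.79.
Adjust for 61% response: 72.79 / 0.61 = 119.32.
Round up → n = 120.

n = 120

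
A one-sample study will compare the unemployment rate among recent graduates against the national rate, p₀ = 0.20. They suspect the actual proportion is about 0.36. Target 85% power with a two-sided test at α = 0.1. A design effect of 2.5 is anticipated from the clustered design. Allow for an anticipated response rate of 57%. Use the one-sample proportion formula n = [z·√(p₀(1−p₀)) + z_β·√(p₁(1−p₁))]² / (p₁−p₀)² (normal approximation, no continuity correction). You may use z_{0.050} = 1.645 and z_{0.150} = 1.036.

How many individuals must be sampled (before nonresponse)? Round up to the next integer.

n = 229

n = [z_{α/2}·√(p₀q₀) + z_β·√(p₁q₁)]² / (p₁ − p₀)²
  = [1.645·√(0.20·0.80) + 1.036·√(0.36·0.64)]² / (0.16)²
  = [1.645·0.4000 + 1.036·0.4800]² / 0.0256
  = [1.1553]² / 0.0256
  = 52.14
Design effect: 2.5 × 52.14 = 130.34.
Adjust for 57% response: 130.34 / 0.57 = 228.67.
Round up → n = 229.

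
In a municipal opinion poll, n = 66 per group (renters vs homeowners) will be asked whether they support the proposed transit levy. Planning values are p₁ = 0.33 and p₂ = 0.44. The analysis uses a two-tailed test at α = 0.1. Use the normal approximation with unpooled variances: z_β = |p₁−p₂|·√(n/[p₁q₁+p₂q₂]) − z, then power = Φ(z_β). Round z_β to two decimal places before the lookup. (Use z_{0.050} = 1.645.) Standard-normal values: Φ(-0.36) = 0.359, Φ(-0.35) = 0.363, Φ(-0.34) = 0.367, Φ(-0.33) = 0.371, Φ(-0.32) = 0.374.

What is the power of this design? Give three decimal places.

z_β = |p₁−p₂|·√(n/[p₁q₁+p₂q₂]) − z_{α/2}
    = 0.11 · √(66/0.4675) − 1.645
    = 0.11 · 11.8818 − 1.645
    = 1.3070 − 1.645 = -0.3380 → -0.34
Power = Φ(-0.34) = 0.367.

Power ≈ 0.367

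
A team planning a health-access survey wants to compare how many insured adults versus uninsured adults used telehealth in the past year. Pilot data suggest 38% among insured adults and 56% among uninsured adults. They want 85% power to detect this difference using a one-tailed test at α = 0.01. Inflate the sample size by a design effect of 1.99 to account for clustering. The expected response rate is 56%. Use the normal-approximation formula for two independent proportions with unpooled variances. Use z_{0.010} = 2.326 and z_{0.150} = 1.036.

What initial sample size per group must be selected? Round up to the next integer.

n = (z_α + z_β)² · [p₁(1−p₁) + p₂(1−p₂)] / (p₁ − p₂)²
  = (2.326 + 1.036)² · (0.38·0.62 + 0.56·0.44) / (-0.18)²
  = (3.362)² · (0.2356 + 0.2464) / 0.0324
  = 11.3030 · 0.4820 / 0.0324
  = 168.15
Design effect: 1.99 × 168.15 = 334.62.
Adjust for 56% response: 334.62 / 0.56 = 597.53.
Round up → n = 598 per group.

n = 598 per group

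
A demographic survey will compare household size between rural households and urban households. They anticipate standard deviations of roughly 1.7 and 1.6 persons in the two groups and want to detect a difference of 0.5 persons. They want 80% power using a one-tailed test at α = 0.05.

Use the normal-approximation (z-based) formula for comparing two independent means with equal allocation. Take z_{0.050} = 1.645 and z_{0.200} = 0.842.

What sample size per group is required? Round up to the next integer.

n = 135 per group

n = (z_α + z_β)² · (σ₁² + σ₂²) / δ²
  = (1.645 + 0.842)² · (1.7² + 1.6² = 5.45) / 0.5²
  = 6.1852 · 5.45 / 0.25
  = 134.84
Round up → n = 135 per group.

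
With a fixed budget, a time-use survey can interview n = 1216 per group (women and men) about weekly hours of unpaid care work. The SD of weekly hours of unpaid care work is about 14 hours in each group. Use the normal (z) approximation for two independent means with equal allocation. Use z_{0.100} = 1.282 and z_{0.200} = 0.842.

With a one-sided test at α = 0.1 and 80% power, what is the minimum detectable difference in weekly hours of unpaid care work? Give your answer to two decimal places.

Minimum detectable difference ≈ 1.21 hours

δ = (z_α + z_β) · √((σ₁²+σ₂²)/n)
  = (1.282 + 0.842) · √(392/1216)
  = 2.124 · √0.32237
  = 2.124 · 0.5678
  = 1.2060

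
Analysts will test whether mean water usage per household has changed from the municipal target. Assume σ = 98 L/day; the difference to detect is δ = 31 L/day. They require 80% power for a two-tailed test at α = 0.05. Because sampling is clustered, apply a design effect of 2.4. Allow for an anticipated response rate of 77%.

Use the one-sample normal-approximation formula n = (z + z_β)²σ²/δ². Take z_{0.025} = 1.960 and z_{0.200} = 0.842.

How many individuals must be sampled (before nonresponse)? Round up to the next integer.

n = (z_{α/2} + z_β)² · σ² / δ²
  = (1.960 + 0.842)² · 98² / 31²
  = 7.8512 · 9604 / 961
  = 78.46
Design effect: 2.4 × 78.46 = 188.31.
Adjust for 77% response: 188.31 / 0.77 = 244.56.
Round up → n = 245.

n = 245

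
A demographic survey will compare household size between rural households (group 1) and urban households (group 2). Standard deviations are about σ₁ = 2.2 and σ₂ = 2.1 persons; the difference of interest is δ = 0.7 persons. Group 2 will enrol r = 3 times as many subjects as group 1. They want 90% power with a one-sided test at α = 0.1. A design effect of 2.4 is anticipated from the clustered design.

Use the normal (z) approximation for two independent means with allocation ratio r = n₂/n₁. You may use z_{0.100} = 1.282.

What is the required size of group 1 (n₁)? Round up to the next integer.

n₁ = (z_α + z_β)² · (σ₁² + σ₂²/r) / δ²
   = (1.282 + 1.282)² · (2.2² + 2.1²/3) / 0.7²
   = 6.5741 · (4.84 + 1.47) / 0.49
   = 6.5741 · 6.31 / 0.49
   = 84.66
Design effect: 2.4 × 84.66 = 203.18.
Round up → n₁ = 204; n₂ = r·n₁ = 3 × 204 = 612.

n₁ = 204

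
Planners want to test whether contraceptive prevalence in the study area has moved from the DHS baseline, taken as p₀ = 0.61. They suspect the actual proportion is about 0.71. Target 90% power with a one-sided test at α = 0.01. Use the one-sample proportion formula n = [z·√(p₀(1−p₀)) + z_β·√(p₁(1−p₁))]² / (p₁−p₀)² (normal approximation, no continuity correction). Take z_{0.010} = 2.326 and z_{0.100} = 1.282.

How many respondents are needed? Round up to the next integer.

n = [z_α·√(p₀q₀) + z_β·√(p₁q₁)]² / (p₁ − p₀)²
  = [2.326·√(0.61·0.39) + 1.282·√(0.71·0.29)]² / (0.10)²
  = [2.326·0.4877 + 1.282·0.4538]² / 0.0100
  = [1.7162]² / 0.0100
  = 294.54
Round up → n = 295.

n = 295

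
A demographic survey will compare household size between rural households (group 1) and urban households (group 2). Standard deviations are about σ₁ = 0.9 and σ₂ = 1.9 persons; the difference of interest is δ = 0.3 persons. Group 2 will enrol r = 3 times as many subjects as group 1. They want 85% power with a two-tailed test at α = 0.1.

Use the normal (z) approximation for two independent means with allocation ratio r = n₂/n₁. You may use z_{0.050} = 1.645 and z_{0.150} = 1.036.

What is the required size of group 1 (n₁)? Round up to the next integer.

n₁ = (z_{α/2} + z_β)² · (σ₁² + σ₂²/r) / δ²
   = (1.645 + 1.036)² · (0.9² + 1.9²/3) / 0.3²
   = 7.1878 · (0.81 + 1.2033) / 0.09
   = 7.1878 · 2.0133 / 0.09
   = 160.79
Round up → n₁ = 161; n₂ = r·n₁ = 3 × 161 = 483.

n₁ = 161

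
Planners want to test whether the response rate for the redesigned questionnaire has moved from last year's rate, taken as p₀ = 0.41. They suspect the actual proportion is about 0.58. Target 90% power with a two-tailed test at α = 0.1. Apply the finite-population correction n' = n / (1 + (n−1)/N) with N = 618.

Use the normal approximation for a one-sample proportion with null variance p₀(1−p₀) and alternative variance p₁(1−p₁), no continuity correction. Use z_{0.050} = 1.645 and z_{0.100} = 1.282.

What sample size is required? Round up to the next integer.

n = [z_{α/2}·√(p₀q₀) + z_β·√(p₁q₁)]² / (p₁ − p₀)²
  = [1.645·√(0.41·0.59) + 1.282·√(0.58·0.42)]² / (0.17)²
  = [1.645·0.4918 + 1.282·0.4936]² / 0.0289
  = [1.4418]² / 0.0289
  = 71.93
Finite-population correction (N = 618): 71.93 / (1 + (71.93 − 1)/618) = 64.53.
Round up → n = 65.

n = 65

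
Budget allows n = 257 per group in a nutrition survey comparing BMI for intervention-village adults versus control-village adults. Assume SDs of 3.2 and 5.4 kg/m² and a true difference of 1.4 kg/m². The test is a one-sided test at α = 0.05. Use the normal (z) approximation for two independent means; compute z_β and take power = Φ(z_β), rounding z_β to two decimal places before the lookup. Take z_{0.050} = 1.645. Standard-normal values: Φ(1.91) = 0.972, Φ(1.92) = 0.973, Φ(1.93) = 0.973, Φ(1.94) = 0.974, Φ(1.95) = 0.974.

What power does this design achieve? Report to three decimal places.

Power ≈ 0.973

z_β = δ·√(n/(σ₁²+σ₂²)) − z_α
    = 1.4 · √(257/39.4) − 1.645
    = 1.4 · 2.55399 − 1.645
    = 3.5756 − 1.645 = 1.9306 → 1.93
Power = Φ(1.93) = 0.973.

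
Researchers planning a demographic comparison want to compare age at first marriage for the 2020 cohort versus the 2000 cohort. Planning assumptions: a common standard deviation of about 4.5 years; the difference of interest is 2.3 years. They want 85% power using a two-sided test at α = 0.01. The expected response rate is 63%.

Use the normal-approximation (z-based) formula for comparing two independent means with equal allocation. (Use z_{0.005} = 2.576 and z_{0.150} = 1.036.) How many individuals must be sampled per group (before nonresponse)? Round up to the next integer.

n = 159 per group

n = (z_{α/2} + z_β)² · (σ₁² + σ₂²) / δ²
  = (2.576 + 1.036)² · (2·4.5² = 40.5) / 2.3²
  = 13.0465 · 40.5 / 5.29
  = 99.88
Adjust for 63% response: 99.88 / 0.63 = 158.55.
Round up → n = 159 per group.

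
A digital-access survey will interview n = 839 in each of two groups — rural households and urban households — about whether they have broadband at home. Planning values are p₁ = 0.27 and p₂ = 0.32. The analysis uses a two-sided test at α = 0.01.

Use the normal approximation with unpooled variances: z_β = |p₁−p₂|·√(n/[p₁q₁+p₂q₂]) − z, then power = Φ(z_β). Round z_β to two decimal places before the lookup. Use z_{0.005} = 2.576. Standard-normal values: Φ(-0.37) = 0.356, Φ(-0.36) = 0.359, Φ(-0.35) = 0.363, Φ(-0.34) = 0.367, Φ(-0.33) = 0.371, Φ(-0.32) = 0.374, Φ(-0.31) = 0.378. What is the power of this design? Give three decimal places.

z_β = |p₁−p₂|·√(n/[p₁q₁+p₂q₂]) − z_{α/2}
    = 0.05 · √(839/0.4147) − 2.576
    = 0.05 · 44.9794 − 2.576
    = 2.2490 − 2.576 = -0.3270 → -0.33
Power = Φ(-0.33) = 0.371.

Power ≈ 0.371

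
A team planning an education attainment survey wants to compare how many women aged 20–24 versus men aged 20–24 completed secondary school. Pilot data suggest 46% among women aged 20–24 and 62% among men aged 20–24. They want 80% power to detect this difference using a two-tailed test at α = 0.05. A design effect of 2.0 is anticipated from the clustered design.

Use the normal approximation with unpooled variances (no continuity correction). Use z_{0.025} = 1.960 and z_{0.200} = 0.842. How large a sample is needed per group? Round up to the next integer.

n = (z_{α/2} + z_β)² · [p₁(1−p₁) + p₂(1−p₂)] / (p₁ − p₂)²
  = (1.960 + 0.842)² · (0.46·0.54 + 0.62·0.38) / (-0.16)²
  = (2.802)² · (0.2484 + 0.2356) / 0.0256
  = 7.8512 · 0.4840 / 0.0256
  = 148.44
Design effect: 2.0 × 148.44 = 296.87.
Round up → n = 297 per group.

n = 297 per group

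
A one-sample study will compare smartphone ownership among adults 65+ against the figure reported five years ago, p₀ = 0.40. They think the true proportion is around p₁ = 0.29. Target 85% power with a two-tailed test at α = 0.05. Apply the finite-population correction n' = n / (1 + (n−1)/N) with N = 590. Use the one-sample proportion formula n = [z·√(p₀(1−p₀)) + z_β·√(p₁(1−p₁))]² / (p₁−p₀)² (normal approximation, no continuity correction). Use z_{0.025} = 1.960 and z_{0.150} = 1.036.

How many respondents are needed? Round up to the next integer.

n = [z_{α/2}·√(p₀q₀) + z_β·√(p₁q₁)]² / (p₁ − p₀)²
  = [1.960·√(0.40·0.60) + 1.036·√(0.29·0.71)]² / (-0.11)²
  = [1.960·0.4899 + 1.036·0.4538]² / 0.0121
  = [1.4303]² / 0.0121
  = 169.07
Finite-population correction (N = 590): 169.07 / (1 + (169.07 − 1)/590) = 131.59.
Round up → n = 132.

n = 132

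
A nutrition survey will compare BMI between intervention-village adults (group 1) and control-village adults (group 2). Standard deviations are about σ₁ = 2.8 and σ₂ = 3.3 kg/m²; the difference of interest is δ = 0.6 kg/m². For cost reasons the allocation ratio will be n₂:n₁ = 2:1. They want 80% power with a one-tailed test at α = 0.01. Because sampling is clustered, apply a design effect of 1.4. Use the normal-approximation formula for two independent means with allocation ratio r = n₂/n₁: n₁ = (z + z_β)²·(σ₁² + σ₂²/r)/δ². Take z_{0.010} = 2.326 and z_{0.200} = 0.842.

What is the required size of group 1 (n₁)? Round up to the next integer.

n₁ = 519

n₁ = (z_α + z_β)² · (σ₁² + σ₂²/r) / δ²
   = (2.326 + 0.842)² · (2.8² + 3.3²/2) / 0.6²
   = 10.0362 · (7.84 + 5.445) / 0.36
   = 10.0362 · 13.285 / 0.36
   = 370.36
Design effect: 1.4 × 370.36 = 518.51.
Round up → n₁ = 519; n₂ = r·n₁ = 2 × 519 = 1038.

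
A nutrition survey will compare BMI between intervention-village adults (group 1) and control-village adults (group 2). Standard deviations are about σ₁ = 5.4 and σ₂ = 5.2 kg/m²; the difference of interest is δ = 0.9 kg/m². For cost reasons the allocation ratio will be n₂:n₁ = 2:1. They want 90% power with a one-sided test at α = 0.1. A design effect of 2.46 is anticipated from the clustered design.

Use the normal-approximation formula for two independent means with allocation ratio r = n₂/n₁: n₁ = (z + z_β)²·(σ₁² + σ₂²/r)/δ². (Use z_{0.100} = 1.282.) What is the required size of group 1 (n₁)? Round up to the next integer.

n₁ = (z_α + z_β)² · (σ₁² + σ₂²/r) / δ²
   = (1.282 + 1.282)² · (5.4² + 5.2²/2) / 0.9²
   = 6.5741 · (29.16 + 13.52) / 0.81
   = 6.5741 · 42.68 / 0.81
   = 346.40
Design effect: 2.46 × 346.40 = 852.14.
Round up → n₁ = 853; n₂ = r·n₁ = 2 × 853 = 1706.

n₁ = 853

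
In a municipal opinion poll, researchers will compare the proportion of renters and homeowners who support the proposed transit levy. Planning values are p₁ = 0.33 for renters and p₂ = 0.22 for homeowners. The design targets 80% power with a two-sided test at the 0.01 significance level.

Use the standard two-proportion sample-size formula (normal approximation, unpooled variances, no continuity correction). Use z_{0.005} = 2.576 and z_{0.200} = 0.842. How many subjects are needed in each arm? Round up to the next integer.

n = (z_{α/2} + z_β)² · [p₁(1−p₁) + p₂(1−p₂)] / (p₁ − p₂)²
  = (2.576 + 0.842)² · (0.33·0.67 + 0.22·0.78) / (0.11)²
  = (3.418)² · (0.2211 + 0.1716) / 0.0121
  = 11.6827 · 0.3927 / 0.0121
  = 379.16
Round up → n = 380 per group.

n = 380 per group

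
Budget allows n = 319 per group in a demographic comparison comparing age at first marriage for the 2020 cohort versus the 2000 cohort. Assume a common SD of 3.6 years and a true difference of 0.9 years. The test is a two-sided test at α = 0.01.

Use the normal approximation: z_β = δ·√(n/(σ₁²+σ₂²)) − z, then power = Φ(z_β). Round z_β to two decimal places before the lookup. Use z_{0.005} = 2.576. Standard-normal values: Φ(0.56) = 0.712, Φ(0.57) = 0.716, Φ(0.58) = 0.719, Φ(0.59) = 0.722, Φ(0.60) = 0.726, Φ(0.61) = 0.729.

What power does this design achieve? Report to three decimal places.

z_β = δ·√(n/(σ₁²+σ₂²)) − z_{α/2}
    = 0.9 · √(319/25.92) − 2.576
    = 0.9 · 3.50815 − 2.576
    = 3.1573 − 2.576 = 0.5813 → 0.58
Power = Φ(0.58) = 0.719.

Power ≈ 0.719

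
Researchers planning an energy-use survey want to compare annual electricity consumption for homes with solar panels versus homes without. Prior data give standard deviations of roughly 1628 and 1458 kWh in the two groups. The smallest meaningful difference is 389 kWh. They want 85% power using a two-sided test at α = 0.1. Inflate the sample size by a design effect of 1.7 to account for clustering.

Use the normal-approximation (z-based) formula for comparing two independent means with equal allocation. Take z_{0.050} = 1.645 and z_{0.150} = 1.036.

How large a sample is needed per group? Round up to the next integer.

n = 386 per group

n = (z_{α/2} + z_β)² · (σ₁² + σ₂²) / δ²
  = (1.645 + 1.036)² · (1628² + 1458² = 4776148) / 389²
  = 7.1878 · 4776148 / 151321
  = 226.87
Design effect: 1.7 × 226.87 = 385.67.
Round up → n = 386 per group.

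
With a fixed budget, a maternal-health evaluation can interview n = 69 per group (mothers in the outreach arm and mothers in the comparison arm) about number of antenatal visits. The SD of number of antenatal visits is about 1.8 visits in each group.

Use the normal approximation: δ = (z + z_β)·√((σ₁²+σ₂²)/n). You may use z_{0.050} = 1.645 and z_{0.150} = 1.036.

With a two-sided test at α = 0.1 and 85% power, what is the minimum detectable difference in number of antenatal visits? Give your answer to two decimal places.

δ = (z_{α/2} + z_β) · √((σ₁²+σ₂²)/n)
  = (1.645 + 1.036) · √(6.48/69)
  = 2.681 · √0.09391
  = 2.681 · 0.3065
  = 0.8216

Minimum detectable difference ≈ 0.82 visits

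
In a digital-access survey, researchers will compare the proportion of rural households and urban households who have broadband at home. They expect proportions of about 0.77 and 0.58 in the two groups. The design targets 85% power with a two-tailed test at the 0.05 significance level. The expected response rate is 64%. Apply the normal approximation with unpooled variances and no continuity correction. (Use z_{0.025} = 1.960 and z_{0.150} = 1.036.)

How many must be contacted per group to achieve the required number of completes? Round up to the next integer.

n = 164 per group

n = (z_{α/2} + z_β)² · [p₁(1−p₁) + p₂(1−p₂)] / (p₁ − p₂)²
  = (1.960 + 1.036)² · (0.77·0.23 + 0.58·0.42) / (0.19)²
  = (2.996)² · (0.1771 + 0.2436) / 0.0361
  = 8.9760 · 0.4207 / 0.0361
  = 104.60
Adjust for 64% response: 104.60 / 0.64 = 163.44.
Round up → n = 164 per group.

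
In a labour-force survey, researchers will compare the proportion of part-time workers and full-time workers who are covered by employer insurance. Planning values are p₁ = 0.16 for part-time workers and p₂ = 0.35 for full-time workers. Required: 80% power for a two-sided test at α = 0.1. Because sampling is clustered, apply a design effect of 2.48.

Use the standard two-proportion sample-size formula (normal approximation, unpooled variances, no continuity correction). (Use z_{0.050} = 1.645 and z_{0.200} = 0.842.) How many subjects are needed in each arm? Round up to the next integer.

n = 154 per group

n = (z_{α/2} + z_β)² · [p₁(1−p₁) + p₂(1−p₂)] / (p₁ − p₂)²
  = (1.645 + 0.842)² · (0.16·0.84 + 0.35·0.65) / (-0.19)²
  = (2.487)² · (0.1344 + 0.2275) / 0.0361
  = 6.1852 · 0.3619 / 0.0361
  = 62.01
Design effect: 2.48 × 62.01 = 153.77.
Round up → n = 154 per group.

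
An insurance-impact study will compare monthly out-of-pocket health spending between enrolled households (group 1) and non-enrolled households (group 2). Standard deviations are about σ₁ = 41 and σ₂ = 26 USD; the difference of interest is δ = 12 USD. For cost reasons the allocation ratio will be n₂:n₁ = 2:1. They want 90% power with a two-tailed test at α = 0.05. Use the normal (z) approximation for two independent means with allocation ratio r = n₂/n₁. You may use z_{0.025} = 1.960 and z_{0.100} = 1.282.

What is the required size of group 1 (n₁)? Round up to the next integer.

n₁ = (z_{α/2} + z_β)² · (σ₁² + σ₂²/r) / δ²
   = (1.960 + 1.282)² · (41² + 26²/2) / 12²
   = 10.5106 · (1681 + 338) / 144
   = 10.5106 · 2019 / 144
   = 147.37
Round up → n₁ = 148; n₂ = r·n₁ = 2 × 148 = 296.

n₁ = 148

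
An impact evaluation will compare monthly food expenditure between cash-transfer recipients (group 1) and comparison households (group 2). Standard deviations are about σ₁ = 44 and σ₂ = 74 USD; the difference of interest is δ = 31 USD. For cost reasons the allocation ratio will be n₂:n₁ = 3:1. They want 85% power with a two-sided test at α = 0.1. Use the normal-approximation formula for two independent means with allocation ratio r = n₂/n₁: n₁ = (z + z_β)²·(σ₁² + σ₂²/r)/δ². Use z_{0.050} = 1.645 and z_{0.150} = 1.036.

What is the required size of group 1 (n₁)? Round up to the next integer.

n₁ = 29

n₁ = (z_{α/2} + z_β)² · (σ₁² + σ₂²/r) / δ²
   = (1.645 + 1.036)² · (44² + 74²/3) / 31²
   = 7.1878 · (1936 + 1825.3) / 961
   = 7.1878 · 3761.3 / 961
   = 28.13
Round up → n₁ = 29; n₂ = r·n₁ = 3 × 29 = 87.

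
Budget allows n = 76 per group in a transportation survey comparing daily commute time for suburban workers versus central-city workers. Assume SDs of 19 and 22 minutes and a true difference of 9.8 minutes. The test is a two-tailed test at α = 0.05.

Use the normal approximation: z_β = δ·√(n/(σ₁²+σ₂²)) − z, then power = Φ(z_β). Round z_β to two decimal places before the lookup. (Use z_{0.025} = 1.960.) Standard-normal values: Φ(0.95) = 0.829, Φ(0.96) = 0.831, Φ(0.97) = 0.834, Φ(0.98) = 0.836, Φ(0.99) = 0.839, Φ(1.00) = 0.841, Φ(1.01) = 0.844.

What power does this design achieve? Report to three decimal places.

z_β = δ·√(n/(σ₁²+σ₂²)) − z_{α/2}
    = 9.8 · √(76/845) − 1.960
    = 9.8 · 0.29990 − 1.960
    = 2.9390 − 1.960 = 0.9790 → 0.98
Power = Φ(0.98) = 0.836.

Power ≈ 0.836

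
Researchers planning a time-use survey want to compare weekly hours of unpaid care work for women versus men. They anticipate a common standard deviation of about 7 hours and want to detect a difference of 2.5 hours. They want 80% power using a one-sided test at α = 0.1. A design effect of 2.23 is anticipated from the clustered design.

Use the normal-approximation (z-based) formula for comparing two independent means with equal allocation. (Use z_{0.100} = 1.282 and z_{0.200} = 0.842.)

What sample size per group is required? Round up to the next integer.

n = 158 per group

n = (z_α + z_β)² · (σ₁² + σ₂²) / δ²
  = (1.282 + 0.842)² · (2·7² = 98) / 2.5²
  = 4.5114 · 98 / 6.25
  = 70.74
Design effect: 2.23 × 70.74 = 157.75.
Round up → n = 158 per group.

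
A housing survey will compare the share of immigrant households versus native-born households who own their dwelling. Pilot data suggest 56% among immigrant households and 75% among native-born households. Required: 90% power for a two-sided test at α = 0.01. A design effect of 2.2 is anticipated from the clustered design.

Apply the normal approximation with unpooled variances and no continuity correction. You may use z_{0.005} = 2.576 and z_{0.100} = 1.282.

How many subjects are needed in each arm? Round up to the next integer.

n = (z_{α/2} + z_β)² · [p₁(1−p₁) + p₂(1−p₂)] / (p₁ − p₂)²
  = (2.576 + 1.282)² · (0.56·0.44 + 0.75·0.25) / (-0.19)²
  = (3.858)² · (0.2464 + 0.1875) / 0.0361
  = 14.8842 · 0.4339 / 0.0361
  = 178.90
Design effect: 2.2 × 178.90 = 393.58.
Round up → n = 394 per group.

n = 394 per group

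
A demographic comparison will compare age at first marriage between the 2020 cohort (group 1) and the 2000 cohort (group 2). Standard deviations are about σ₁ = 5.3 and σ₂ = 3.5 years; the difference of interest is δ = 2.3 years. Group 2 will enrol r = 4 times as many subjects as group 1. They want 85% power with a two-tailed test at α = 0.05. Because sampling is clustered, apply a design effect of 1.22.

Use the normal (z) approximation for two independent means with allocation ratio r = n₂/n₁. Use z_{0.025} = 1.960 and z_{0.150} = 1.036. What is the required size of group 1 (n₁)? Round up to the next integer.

n₁ = 65

n₁ = (z_{α/2} + z_β)² · (σ₁² + σ₂²/r) / δ²
   = (1.960 + 1.036)² · (5.3² + 3.5²/4) / 2.3²
   = 8.9760 · (28.09 + 3.0625) / 5.29
   = 8.9760 · 31.1525 / 5.29
   = 52.86
Design effect: 1.22 × 52.86 = 64.49.
Round up → n₁ = 65; n₂ = r·n₁ = 4 × 65 = 260.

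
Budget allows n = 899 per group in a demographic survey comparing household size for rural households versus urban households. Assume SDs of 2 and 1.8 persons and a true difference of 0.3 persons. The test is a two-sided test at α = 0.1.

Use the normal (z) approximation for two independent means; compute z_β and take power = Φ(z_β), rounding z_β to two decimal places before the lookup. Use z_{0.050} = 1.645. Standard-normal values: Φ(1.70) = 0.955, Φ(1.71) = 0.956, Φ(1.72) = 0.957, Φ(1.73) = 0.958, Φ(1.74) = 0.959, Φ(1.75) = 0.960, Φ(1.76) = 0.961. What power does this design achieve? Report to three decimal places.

Power ≈ 0.955

z_β = δ·√(n/(σ₁²+σ₂²)) − z_{α/2}
    = 0.3 · √(899/7.24) − 1.645
    = 0.3 · 11.14322 − 1.645
    = 3.3430 − 1.645 = 1.6980 → 1.70
Power = Φ(1.70) = 0.955.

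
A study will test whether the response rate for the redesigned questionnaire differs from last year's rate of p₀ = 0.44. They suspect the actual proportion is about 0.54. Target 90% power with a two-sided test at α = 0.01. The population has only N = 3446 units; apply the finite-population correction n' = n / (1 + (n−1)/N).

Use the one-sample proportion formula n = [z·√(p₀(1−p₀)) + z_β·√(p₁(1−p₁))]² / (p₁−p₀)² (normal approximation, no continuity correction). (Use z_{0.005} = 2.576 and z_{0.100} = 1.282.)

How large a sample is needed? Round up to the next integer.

n = 333

n = [z_{α/2}·√(p₀q₀) + z_β·√(p₁q₁)]² / (p₁ − p₀)²
  = [2.576·√(0.44·0.56) + 1.282·√(0.54·0.46)]² / (0.10)²
  = [2.576·0.4964 + 1.282·0.4984]² / 0.0100
  = [1.9176]² / 0.0100
  = 367.73
Finite-population correction (N = 3446): 367.73 / (1 + (367.73 − 1)/3446) = 332.36.
Round up → n = 333.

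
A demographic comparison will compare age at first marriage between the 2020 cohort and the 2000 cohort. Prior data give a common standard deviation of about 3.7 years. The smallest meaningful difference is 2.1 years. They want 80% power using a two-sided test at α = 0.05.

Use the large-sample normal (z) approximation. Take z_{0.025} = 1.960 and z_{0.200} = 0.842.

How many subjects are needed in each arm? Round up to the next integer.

n = (z_{α/2} + z_β)² · (σ₁² + σ₂²) / δ²
  = (1.960 + 0.842)² · (2·3.7² = 27.38) / 2.1²
  = 7.8512 · 27.38 / 4.41
  = 48.75
Round up → n = 49 per group.

n = 49 per group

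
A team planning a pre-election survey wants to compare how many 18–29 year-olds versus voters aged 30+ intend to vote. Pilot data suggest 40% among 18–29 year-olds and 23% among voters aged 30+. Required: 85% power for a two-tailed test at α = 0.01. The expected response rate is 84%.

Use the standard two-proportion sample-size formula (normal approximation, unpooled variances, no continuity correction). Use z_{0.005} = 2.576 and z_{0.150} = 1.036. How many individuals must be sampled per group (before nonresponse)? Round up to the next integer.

n = (z_{α/2} + z_β)² · [p₁(1−p₁) + p₂(1−p₂)] / (p₁ − p₂)²
  = (2.576 + 1.036)² · (0.40·0.60 + 0.23·0.77) / (0.17)²
  = (3.612)² · (0.2400 + 0.1771) / 0.0289
  = 13.0465 · 0.4171 / 0.0289
  = 188.29
Adjust for 84% response: 188.29 / 0.84 = 224.16.
Round up → n = 225 per group.

n = 225 per group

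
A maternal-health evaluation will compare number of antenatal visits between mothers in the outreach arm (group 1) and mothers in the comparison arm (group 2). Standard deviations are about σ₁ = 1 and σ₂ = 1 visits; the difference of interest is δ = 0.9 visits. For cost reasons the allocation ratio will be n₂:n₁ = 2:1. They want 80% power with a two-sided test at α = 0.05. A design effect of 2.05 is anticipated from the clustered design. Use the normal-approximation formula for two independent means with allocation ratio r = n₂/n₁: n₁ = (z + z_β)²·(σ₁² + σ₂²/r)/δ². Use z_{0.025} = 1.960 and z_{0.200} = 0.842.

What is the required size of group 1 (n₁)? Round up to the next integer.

n₁ = 30

n₁ = (z_{α/2} + z_β)² · (σ₁² + σ₂²/r) / δ²
   = (1.960 + 0.842)² · (1² + 1²/2) / 0.9²
   = 7.8512 · (1 + 0.5) / 0.81
   = 7.8512 · 1.5 / 0.81
   = 14.54
Design effect: 2.05 × 14.54 = 29.81.
Round up → n₁ = 30; n₂ = r·n₁ = 2 × 30 = 60.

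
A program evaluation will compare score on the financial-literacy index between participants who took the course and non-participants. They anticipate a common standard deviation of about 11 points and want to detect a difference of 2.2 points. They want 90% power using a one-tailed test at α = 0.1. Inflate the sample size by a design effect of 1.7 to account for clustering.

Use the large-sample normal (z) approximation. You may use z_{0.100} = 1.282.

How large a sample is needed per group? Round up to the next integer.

n = (z_α + z_β)² · (σ₁² + σ₂²) / δ²
  = (1.282 + 1.282)² · (2·11² = 242) / 2.2²
  = 6.5741 · 242 / 4.84
  = 328.70
Design effect: 1.7 × 328.70 = 558.80.
Round up → n = 559 per group.

n = 559 per group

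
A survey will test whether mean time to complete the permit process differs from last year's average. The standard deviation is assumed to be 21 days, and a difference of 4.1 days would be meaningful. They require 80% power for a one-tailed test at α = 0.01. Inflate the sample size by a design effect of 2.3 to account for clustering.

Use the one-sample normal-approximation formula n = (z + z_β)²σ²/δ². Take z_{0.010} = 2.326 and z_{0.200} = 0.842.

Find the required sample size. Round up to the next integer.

n = 606

n = (z_α + z_β)² · σ² / δ²
  = (2.326 + 0.842)² · 21² / 4.1²
  = 10.0362 · 441 / 16.81
  = 263.29
Design effect: 2.3 × 263.29 = 605.58.
Round up → n = 606.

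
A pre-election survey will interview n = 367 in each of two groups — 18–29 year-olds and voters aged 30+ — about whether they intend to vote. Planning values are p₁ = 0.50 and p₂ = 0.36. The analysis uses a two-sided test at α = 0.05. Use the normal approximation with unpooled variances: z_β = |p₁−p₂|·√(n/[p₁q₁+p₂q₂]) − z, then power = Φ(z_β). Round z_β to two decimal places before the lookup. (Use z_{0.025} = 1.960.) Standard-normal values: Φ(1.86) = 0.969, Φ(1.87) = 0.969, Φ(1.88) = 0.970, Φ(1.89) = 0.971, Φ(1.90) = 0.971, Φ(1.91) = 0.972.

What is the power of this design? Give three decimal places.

z_β = |p₁−p₂|·√(n/[p₁q₁+p₂q₂]) − z_{α/2}
    = 0.14 · √(367/0.4804) − 1.960
    = 0.14 · 27.6396 − 1.960
    = 3.8695 − 1.960 = 1.9095 → 1.91
Power = Φ(1.91) = 0.972.

Power ≈ 0.972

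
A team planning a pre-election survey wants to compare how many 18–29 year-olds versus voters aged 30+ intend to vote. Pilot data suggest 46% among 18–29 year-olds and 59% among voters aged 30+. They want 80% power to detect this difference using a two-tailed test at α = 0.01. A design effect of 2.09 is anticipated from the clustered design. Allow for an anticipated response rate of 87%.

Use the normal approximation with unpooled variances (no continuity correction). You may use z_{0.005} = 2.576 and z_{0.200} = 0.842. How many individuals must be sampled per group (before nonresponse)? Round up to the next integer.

n = 815 per group

n = (z_{α/2} + z_β)² · [p₁(1−p₁) + p₂(1−p₂)] / (p₁ − p₂)²
  = (2.576 + 0.842)² · (0.46·0.54 + 0.59·0.41) / (-0.13)²
  = (3.418)² · (0.2484 + 0.2419) / 0.0169
  = 11.6827 · 0.4903 / 0.0169
  = 338.94
Design effect: 2.09 × 338.94 = 708.38.
Adjust for 87% response: 708.38 / 0.87 = 814.23.
Round up → n = 815 per group.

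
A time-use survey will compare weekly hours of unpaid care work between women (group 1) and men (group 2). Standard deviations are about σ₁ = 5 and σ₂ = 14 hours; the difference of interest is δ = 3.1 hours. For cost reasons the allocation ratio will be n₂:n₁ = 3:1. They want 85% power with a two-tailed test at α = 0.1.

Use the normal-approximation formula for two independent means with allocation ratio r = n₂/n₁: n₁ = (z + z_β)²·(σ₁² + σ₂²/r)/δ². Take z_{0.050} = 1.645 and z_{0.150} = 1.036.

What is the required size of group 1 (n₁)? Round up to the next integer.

n₁ = 68

n₁ = (z_{α/2} + z_β)² · (σ₁² + σ₂²/r) / δ²
   = (1.645 + 1.036)² · (5² + 14²/3) / 3.1²
   = 7.1878 · (25 + 65.3333) / 9.61
   = 7.1878 · 90.3333 / 9.61
   = 67.56
Round up → n₁ = 68; n₂ = r·n₁ = 3 × 68 = 204.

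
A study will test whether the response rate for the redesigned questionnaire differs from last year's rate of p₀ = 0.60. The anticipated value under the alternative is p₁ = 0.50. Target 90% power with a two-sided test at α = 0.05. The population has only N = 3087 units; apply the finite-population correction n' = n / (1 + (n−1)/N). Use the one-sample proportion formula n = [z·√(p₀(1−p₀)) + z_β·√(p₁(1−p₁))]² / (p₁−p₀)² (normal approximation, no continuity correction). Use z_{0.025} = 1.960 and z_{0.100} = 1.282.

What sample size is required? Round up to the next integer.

n = [z_{α/2}·√(p₀q₀) + z_β·√(p₁q₁)]² / (p₁ − p₀)²
  = [1.960·√(0.60·0.40) + 1.282·√(0.50·0.50)]² / (-0.10)²
  = [1.960·0.4899 + 1.282·0.5000]² / 0.0100
  = [1.6012]² / 0.0100
  = 256.38
Finite-population correction (N = 3087): 256.38 / (1 + (256.38 − 1)/3087) = 236.79.
Round up → n = 237.

n = 237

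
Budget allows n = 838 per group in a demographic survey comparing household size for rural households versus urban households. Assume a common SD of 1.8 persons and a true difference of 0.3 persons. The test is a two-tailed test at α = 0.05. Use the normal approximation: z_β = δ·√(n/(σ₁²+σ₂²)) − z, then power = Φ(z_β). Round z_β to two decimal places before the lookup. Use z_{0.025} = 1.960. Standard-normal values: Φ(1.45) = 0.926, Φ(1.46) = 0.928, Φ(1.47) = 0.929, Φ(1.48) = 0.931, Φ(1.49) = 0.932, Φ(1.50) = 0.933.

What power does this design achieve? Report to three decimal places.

z_β = δ·√(n/(σ₁²+σ₂²)) − z_{α/2}
    = 0.3 · √(838/6.48) − 1.960
    = 0.3 · 11.37194 − 1.960
    = 3.4116 − 1.960 = 1.4516 → 1.45
Power = Φ(1.45) = 0.926.

Power ≈ 0.926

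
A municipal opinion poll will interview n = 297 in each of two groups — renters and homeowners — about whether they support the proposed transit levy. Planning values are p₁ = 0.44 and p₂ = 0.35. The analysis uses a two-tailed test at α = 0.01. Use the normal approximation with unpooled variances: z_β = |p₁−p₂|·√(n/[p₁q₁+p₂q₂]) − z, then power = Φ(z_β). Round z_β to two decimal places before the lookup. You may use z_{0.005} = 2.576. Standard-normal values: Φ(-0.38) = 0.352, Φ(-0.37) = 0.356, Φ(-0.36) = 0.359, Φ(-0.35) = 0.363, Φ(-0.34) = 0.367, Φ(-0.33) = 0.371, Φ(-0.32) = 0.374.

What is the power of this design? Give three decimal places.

z_β = |p₁−p₂|·√(n/[p₁q₁+p₂q₂]) − z_{α/2}
    = 0.09 · √(297/0.4739) − 2.576
    = 0.09 · 25.0343 − 2.576
    = 2.2531 − 2.576 = -0.3229 → -0.32
Power = Φ(-0.32) = 0.374.

Power ≈ 0.374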